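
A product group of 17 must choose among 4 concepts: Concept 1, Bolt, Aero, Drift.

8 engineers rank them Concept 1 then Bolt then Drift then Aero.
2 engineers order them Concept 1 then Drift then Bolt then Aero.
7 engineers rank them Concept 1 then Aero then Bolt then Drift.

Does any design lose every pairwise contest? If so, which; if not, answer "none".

Head-to-head results (17 engineers):
Concept 1 vs Bolt: Concept 1, 17–0.
Concept 1 vs Aero: 8+2+7 = 17 for Concept 1, 0 for Aero — Concept 1 by 17–0.
Concept 1 vs Drift: Concept 1, 17–0.
Bolt vs Aero: Bolt, 10–7.
Bolt vs Drift: Bolt, 15–2.
Aero vs Drift: Drift, 10–7.
Only Aero has no wins; Aero is the Condorcet loser.

Aero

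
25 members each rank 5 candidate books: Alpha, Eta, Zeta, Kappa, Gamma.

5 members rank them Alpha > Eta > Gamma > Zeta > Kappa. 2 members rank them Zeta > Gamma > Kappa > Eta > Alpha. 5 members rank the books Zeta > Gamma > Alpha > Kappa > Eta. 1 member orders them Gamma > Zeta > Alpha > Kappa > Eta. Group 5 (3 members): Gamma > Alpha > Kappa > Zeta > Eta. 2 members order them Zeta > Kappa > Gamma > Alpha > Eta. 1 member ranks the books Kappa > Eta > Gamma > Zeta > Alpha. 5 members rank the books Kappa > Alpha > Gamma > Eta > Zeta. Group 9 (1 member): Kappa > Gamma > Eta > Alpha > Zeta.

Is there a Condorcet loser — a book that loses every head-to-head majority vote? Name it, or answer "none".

Eta

Head-to-head results (25 members):
Alpha vs Eta: 21 to 4, Alpha.
Alpha vs Zeta: Alpha preferred on 5+3+5+1 = 14 ballots; Alpha wins 14–11.
Alpha vs Kappa: 5+5+1+3 = 14 for Alpha, 11 for Kappa — Alpha by 14–11.
Alpha vs Gamma: Gamma wins 15–10.
Eta vs Zeta: 5+1+5+1 = 12 for Eta, 13 for Zeta — Zeta by 13–12.
Eta vs Kappa: 5 to 20, Kappa.
Eta vs Gamma: 5+1 = 6 for Eta, 19 for Gamma — Gamma by 19–6.
Zeta–Kappa: Zeta 15–10.
Zeta vs Gamma: Zeta is ranked higher on 2+5+2 = 9 ballots, Gamma on 16. Gamma wins 16–9.
Kappa vs Gamma: Kappa preferred on 2+1+5+1 = 9 ballots; Gamma wins 16–9.
Only Eta has no wins; Eta is the Condorcet loser.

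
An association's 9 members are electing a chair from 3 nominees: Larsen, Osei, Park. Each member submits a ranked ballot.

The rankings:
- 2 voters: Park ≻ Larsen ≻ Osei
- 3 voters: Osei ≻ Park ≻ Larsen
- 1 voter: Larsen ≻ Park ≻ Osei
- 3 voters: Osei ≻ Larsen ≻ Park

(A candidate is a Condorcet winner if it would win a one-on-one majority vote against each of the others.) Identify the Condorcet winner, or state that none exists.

Check each pair by majority over 9 ballots:
Larsen vs Osei: Larsen preferred on 2+1 = 3 ballots; Osei wins 6–3.
Larsen vs Park: 1+3 = 4 for Larsen, 5 for Park — Park by 5–4.
Osei vs Park: Osei preferred on 3+3 = 6 ballots; Osei wins 6–3.
Osei beats each of Larsen, Park — Osei is the Condorcet winner.

Osei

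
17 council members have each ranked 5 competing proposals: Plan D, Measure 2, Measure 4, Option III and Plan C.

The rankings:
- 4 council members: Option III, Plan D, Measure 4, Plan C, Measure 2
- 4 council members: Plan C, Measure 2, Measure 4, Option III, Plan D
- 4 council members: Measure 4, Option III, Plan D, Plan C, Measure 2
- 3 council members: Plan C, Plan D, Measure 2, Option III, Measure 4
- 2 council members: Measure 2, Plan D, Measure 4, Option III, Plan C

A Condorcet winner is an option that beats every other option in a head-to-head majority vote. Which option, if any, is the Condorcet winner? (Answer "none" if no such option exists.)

none

Check each pair by majority over 17 ballots:
Plan D vs Measure 2: 11 to 6, Plan D.
Plan D vs Measure 4: Plan D is ranked higher on 4+3+2 = 9 ballots, Measure 4 on 8. Plan D wins 9–8.
Plan D vs Option III: 3+2 = 5 for Plan D, 12 for Option III — Option III by 12–5.
Plan D vs Plan C: 4+4+2 = 10 for Plan D, 7 for Plan C — Plan D by 10–7.
Measure 2 vs Measure 4: Measure 2 preferred on 4+3+2 = 9 ballots; Measure 2 wins 9–8.
Measure 2 vs Option III: Measure 2 preferred on 4+3+2 = 9 ballots; Measure 2 wins 9–8.
Measure 2 vs Plan C: 2 for Measure 2, 15 for Plan C — Plan C by 15–2.
Measure 4 vs Option III: Measure 4 preferred on 4+4+2 = 10 ballots; Measure 4 wins 10–7.
Measure 4 vs Plan C: Measure 4 is ranked higher on 4+4+2 = 10 ballots, Plan C on 7. Measure 4 wins 10–7.
Option III vs Plan C: Option III preferred on 4+4+2 = 10 ballots; Option III wins 10–7.
No option is unbeaten: Plan D loses to Option III; Measure 2 loses to Plan D; Measure 4 loses to Plan D; Option III loses to Measure 2; Plan C loses to Plan D. In particular Plan D > Measure 2 > Option III > Plan D is a majority cycle — no Condorcet winner exists.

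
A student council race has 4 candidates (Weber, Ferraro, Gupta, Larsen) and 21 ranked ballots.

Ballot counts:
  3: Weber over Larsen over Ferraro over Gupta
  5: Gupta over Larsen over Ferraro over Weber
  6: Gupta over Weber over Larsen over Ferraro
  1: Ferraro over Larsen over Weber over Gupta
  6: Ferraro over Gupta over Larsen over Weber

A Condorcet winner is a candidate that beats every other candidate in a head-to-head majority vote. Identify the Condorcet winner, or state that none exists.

Head-to-head results (21 voters):
Weber vs Ferraro: Weber is ranked higher on 3+6 = 9 ballots, Ferraro on 12. Ferraro wins 12–9.
Weber vs Gupta: 4 to 17, Gupta.
Weber vs Larsen: Larsen, 12–9.
Ferraro vs Gupta: 10 to 11, Gupta.
Ferraro vs Larsen: Ferraro preferred on 1+6 = 7 ballots; Larsen wins 14–7.
Gupta vs Larsen: 17 to 4, Gupta.
Only Gupta has no losses; Gupta is the Condorcet winner.

Gupta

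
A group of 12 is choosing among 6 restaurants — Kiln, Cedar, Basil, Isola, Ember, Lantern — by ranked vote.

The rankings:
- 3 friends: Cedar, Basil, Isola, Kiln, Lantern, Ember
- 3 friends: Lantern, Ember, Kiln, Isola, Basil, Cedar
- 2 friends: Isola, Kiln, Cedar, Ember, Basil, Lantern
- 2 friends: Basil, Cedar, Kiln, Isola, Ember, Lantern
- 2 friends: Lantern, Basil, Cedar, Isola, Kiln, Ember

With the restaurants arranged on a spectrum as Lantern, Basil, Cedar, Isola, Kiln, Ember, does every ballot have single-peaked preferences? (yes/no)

Axis positions: Lantern=1, Basil=2, Cedar=3, Isola=4, Kiln=5, Ember=6.
Ballot type 1 (peak Cedar at position 3): ranking walks positions 3-2-4-5-1-6, expanding outward from the peak — single-peaked.
Ballot type 2: ranking walks positions 1-6-5-4-2-3; Ember is ranked above Basil even though Basil lies between Ember and the peak Lantern on the axis — preferences dip and rise again. Not single-peaked.
Ballot type 3 (peak Isola at position 4): ranking walks positions 4-5-3-6-2-1, expanding outward from the peak — single-peaked.
Ballot type 4: ranking walks positions 2-3-5-4-6-1; Kiln is ranked above Isola even though Isola lies between Kiln and the peak Basil on the axis — preferences dip and rise again. Not single-peaked.
Ballot type 5 (peak Lantern at position 1): ranking walks positions 1-2-3-4-5-6, expanding outward from the peak — single-peaked.
Ballot type 2 violates single-peakedness, so the profile is not single-peaked on this axis.

no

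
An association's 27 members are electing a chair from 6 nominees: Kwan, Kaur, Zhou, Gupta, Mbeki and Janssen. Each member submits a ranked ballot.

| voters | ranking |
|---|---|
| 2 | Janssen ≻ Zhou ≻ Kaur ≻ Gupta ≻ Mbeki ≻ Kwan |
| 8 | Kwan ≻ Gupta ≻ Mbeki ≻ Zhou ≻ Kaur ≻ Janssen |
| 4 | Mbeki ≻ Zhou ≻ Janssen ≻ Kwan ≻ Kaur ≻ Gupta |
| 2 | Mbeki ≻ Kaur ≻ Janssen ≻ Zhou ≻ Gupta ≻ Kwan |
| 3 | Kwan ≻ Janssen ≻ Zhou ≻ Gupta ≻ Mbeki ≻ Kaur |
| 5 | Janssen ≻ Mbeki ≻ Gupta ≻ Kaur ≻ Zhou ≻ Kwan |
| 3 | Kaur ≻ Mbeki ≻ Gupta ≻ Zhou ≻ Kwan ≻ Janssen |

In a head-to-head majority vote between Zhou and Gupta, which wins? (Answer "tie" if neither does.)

Ballots ranking Zhou above Gupta: 2 + 4 + 2 + 3 = 11.
Ballots ranking Gupta above Zhou: 27 − 11 = 16.
Gupta wins the head-to-head 16–11.

Gupta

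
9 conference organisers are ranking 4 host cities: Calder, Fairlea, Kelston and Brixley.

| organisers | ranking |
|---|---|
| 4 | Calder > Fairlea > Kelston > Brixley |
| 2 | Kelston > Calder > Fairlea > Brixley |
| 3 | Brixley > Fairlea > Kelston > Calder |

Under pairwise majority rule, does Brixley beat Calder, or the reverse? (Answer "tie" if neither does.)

Calder

Ballots ranking Brixley above Calder: 3.
Ballots ranking Calder above Brixley: 9 − 3 = 6.
Calder wins the head-to-head 6–3.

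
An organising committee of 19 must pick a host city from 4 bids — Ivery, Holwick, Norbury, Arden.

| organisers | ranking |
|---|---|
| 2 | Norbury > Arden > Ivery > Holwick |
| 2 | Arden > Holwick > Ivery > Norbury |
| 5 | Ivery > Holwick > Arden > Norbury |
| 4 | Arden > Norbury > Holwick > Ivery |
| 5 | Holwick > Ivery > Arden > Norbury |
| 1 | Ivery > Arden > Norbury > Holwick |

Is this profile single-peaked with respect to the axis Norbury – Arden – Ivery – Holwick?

no

Axis positions: Norbury=1, Arden=2, Ivery=3, Holwick=4.
Ballot type 1 (peak Norbury at position 1): ranking walks positions 1-2-3-4, expanding outward from the peak — single-peaked.
Ballot type 2: ranking walks positions 2-4-3-1; Holwick is ranked above Ivery even though Ivery lies between Holwick and the peak Arden on the axis — preferences dip and rise again. Not single-peaked.
Ballot type 3 (peak Ivery at position 3): ranking walks positions 3-4-2-1, expanding outward from the peak — single-peaked.
Ballot type 4: ranking walks positions 2-1-4-3; Holwick is ranked above Ivery even though Ivery lies between Holwick and the peak Arden on the axis — preferences dip and rise again. Not single-peaked.
Ballot type 5 (peak Holwick at position 4): ranking walks positions 4-3-2-1, expanding outward from the peak — single-peaked.
Ballot type 6 (peak Ivery at position 3): ranking walks positions 3-2-1-4, expanding outward from the peak — single-peaked.
Ballot type 2 violates single-peakedness, so the profile is not single-peaked on this axis.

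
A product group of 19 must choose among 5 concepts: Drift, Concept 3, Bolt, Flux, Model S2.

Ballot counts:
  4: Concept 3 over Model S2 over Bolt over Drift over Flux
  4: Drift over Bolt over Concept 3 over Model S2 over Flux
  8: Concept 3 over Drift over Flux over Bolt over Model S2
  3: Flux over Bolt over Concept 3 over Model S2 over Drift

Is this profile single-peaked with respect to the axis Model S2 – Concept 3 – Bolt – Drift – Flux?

no

Axis positions: Model S2=1, Concept 3=2, Bolt=3, Drift=4, Flux=5.
Cluster 1 (peak Concept 3 at position 2): ranking walks positions 2-1-3-4-5, expanding outward from the peak — single-peaked.
Cluster 2 (peak Drift at position 4): ranking walks positions 4-3-2-1-5, expanding outward from the peak — single-peaked.
Cluster 3: ranking walks positions 2-4-5-3-1; Drift is ranked above Bolt even though Bolt lies between Drift and the peak Concept 3 on the axis — preferences dip and rise again. Not single-peaked.
Cluster 4: ranking walks positions 5-3-2-1-4; Bolt is ranked above Drift even though Drift lies between Bolt and the peak Flux on the axis — preferences dip and rise again. Not single-peaked.
Cluster 3 violates single-peakedness, so the profile is not single-peaked on this axis.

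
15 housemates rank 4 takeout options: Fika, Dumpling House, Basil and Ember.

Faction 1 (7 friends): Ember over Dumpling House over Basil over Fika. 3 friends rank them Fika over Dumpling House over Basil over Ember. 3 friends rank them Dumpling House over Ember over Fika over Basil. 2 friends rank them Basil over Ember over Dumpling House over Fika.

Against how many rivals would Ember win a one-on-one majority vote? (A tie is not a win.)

3

Ember against each rival (15 friends):
Ember vs Fika: 12 to 3, Ember.
Ember vs Dumpling House: 7+2 = 9 for Ember, 6 for Dumpling House — Ember by 9–6.
Ember vs Basil: Ember wins 10–5.
Ember beats Fika, Dumpling House, Basil — 3 pairwise wins.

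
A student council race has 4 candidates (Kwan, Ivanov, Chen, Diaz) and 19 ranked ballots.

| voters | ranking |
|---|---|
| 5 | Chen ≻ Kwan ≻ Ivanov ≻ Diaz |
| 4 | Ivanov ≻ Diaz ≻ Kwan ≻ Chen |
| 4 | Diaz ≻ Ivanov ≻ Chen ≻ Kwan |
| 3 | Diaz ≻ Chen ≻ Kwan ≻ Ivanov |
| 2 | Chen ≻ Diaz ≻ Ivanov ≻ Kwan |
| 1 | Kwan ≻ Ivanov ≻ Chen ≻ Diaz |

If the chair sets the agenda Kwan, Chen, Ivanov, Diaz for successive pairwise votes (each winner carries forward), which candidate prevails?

Diaz

Round 1: Kwan vs Chen — 5–14, Chen advances.
Round 2: Chen vs Ivanov — 10–9, Chen advances.
Round 3: Chen vs Diaz — 8–11, Diaz advances.
Diaz survives the agenda.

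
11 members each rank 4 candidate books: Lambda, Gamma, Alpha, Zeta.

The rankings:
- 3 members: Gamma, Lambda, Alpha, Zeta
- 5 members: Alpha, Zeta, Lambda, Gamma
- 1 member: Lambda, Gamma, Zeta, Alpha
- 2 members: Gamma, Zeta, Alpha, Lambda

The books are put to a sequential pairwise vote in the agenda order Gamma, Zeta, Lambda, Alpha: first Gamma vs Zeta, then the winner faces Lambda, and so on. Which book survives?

Alpha

Round 1: Gamma vs Zeta — 6–5, Gamma advances.
Round 2: Gamma vs Lambda — 5–6, Lambda advances.
Round 3: Lambda vs Alpha — 4–7, Alpha advances.
Alpha survives the agenda.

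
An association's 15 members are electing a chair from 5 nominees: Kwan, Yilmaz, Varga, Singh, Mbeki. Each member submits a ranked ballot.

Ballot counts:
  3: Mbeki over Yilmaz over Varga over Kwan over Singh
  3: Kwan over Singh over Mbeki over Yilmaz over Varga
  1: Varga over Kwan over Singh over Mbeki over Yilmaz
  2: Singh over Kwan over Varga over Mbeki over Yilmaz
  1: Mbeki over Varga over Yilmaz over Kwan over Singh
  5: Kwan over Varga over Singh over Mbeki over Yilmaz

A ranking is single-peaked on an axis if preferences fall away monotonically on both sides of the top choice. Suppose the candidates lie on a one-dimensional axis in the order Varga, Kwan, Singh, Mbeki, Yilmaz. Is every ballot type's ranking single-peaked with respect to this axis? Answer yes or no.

no

Axis positions: Varga=1, Kwan=2, Singh=3, Mbeki=4, Yilmaz=5.
Ballot type 1: ranking walks positions 4-5-1-2-3; Varga is ranked above Singh even though Singh lies between Varga and the peak Mbeki on the axis — preferences dip and rise again. Not single-peaked.
Ballot type 2 (peak Kwan at position 2): ranking walks positions 2-3-4-5-1, expanding outward from the peak — single-peaked.
Ballot type 3 (peak Varga at position 1): ranking walks positions 1-2-3-4-5, expanding outward from the peak — single-peaked.
Ballot type 4 (peak Singh at position 3): ranking walks positions 3-2-1-4-5, expanding outward from the peak — single-peaked.
Ballot type 5: ranking walks positions 4-1-5-2-3; Varga is ranked above Singh even though Singh lies between Varga and the peak Mbeki on the axis — preferences dip and rise again. Not single-peaked.
Ballot type 6 (peak Kwan at position 2): ranking walks positions 2-1-3-4-5, expanding outward from the peak — single-peaked.
Ballot type 1 violates single-peakedness, so the profile is not single-peaked on this axis.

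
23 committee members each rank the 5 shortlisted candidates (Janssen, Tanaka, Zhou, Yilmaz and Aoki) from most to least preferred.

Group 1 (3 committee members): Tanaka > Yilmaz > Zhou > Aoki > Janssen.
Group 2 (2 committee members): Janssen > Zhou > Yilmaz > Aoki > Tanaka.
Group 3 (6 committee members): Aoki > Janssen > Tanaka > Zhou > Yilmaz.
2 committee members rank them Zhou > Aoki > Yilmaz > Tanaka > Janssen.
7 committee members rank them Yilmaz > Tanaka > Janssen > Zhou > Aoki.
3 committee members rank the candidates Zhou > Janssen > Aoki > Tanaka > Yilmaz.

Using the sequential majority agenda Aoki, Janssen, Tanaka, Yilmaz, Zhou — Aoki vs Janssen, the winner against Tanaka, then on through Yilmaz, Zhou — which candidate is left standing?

Round 1: Aoki vs Janssen — 11–12, Janssen advances.
Round 2: Janssen vs Tanaka — 11–12, Tanaka advances.
Round 3: Tanaka vs Yilmaz — 12–11, Tanaka advances.
Round 4: Tanaka vs Zhou — 16–7, Tanaka advances.
The agenda winner is Tanaka.

Tanaka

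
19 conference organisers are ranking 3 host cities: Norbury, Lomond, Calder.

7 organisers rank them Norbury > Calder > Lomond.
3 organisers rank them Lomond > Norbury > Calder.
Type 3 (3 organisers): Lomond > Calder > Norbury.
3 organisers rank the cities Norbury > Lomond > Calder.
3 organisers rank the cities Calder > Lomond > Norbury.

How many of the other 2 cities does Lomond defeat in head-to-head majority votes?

0

Lomond against each rival (19 organisers):
Lomond vs Norbury: Lomond preferred on 3+3+3 = 9 ballots; Norbury wins 10–9.
Lomond–Calder: Calder 10–9.
Lomond beats no one; loses to Norbury, Calder — 0 pairwise wins.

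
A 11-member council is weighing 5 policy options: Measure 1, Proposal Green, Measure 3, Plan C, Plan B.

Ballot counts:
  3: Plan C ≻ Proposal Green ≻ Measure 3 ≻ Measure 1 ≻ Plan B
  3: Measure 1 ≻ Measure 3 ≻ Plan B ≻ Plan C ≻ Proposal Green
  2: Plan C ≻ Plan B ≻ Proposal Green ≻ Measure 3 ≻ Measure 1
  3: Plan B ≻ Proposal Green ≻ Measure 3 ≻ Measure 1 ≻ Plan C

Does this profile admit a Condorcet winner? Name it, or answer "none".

none

Check each pair by majority over 11 ballots:
Measure 1–Proposal Green: Proposal Green 8–3.
Measure 1 vs Measure 3: Measure 3 wins 8–3.
Measure 1 vs Plan C: Measure 1, 6–5.
Measure 1 vs Plan B: Measure 1 wins 6–5.
Proposal Green vs Measure 3: Proposal Green wins 8–3.
Proposal Green–Plan C: Plan C 8–3.
Proposal Green vs Plan B: Plan B, 8–3.
Measure 3–Plan C: Measure 3 6–5.
Measure 3 vs Plan B: Measure 3 wins 6–5.
Plan C vs Plan B: Plan B, 6–5.
Every option loses at least once (Measure 1 loses to Proposal Green; Proposal Green loses to Plan C; Measure 3 loses to Proposal Green; Plan C loses to Measure 1; Plan B loses to Measure 1). The majority relation contains the cycle Measure 1 > Plan C > Proposal Green > Measure 1, so there is no Condorcet winner.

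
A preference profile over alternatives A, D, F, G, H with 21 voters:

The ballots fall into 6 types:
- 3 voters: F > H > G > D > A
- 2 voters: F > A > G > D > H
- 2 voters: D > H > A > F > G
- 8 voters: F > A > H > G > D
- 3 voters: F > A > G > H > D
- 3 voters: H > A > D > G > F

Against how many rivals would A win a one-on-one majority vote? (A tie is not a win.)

A against each rival (21 voters):
A vs D: A, 16–5.
A vs F: 2+3 = 5 for A, 16 for F — F by 16–5.
A vs G: A, 18–3.
A vs H: A, 13–8.
A beats D, G, H; loses to F — 3 pairwise wins.

3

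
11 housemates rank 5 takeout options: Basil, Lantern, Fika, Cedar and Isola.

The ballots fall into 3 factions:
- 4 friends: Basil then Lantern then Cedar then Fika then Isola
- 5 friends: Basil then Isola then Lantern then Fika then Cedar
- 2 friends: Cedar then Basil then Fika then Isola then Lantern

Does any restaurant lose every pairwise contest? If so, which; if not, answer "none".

none

Pairwise majorities:
Basil vs Lantern: 4+5+2 = 11 for Basil, 0 for Lantern — Basil by 11–0.
Basil vs Fika: Basil preferred on 4+5+2 = 11 ballots; Basil wins 11–0.
Basil vs Cedar: Basil, 9–2.
Basil vs Isola: Basil preferred on 4+5+2 = 11 ballots; Basil wins 11–0.
Lantern–Fika: Lantern 9–2.
Lantern–Cedar: Lantern 9–2.
Lantern vs Isola: 4 for Lantern, 7 for Isola — Isola by 7–4.
Fika vs Cedar: 5 to 6, Cedar.
Fika vs Isola: Fika, 6–5.
Cedar–Isola: Cedar 6–5.
Each restaurant has at least one pairwise win (Basil beats Lantern; Lantern beats Fika; Fika beats Isola; Cedar beats Fika; Isola beats Lantern) — no Condorcet loser.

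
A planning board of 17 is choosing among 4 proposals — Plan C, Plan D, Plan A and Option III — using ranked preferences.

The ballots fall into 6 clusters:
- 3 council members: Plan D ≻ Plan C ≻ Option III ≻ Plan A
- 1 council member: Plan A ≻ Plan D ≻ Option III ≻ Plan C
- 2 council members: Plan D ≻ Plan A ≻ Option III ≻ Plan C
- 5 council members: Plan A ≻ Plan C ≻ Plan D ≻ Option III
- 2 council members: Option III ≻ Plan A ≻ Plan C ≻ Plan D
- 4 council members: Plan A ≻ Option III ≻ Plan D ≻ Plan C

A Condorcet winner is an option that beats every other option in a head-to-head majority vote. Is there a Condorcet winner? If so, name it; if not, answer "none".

Plan A

Head-to-head results (17 council members):
Plan C vs Plan D: Plan C preferred on 5+2 = 7 ballots; Plan D wins 10–7.
Plan C vs Plan A: 3 for Plan C, 14 for Plan A — Plan A by 14–3.
Plan C vs Option III: 3+5 = 8 for Plan C, 9 for Option III — Option III by 9–8.
Plan D vs Plan A: 5 to 12, Plan A.
Plan D vs Option III: 11 to 6, Plan D.
Plan A vs Option III: 12 to 5, Plan A.
Plan A wins every pairwise contest, so Plan A is the Condorcet winner.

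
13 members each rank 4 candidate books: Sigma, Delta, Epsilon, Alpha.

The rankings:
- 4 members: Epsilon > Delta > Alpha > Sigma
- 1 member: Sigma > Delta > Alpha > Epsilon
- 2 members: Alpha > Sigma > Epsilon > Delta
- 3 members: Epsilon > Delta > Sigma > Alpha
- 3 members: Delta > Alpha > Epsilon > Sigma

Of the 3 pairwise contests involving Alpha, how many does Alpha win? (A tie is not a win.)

1

Alpha against each rival (13 members):
Alpha–Sigma: Alpha 9–4.
Alpha vs Delta: 2 to 11, Delta.
Alpha vs Epsilon: Epsilon, 7–6.
Alpha beats Sigma; loses to Delta, Epsilon — 1 pairwise win.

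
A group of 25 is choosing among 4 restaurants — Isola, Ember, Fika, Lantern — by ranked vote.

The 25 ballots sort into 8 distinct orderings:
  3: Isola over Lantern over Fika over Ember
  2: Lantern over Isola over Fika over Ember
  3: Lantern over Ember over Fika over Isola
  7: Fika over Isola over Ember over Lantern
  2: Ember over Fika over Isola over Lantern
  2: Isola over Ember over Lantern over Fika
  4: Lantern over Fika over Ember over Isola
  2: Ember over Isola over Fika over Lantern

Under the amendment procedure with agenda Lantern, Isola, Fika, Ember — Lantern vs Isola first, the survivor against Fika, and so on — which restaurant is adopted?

Fika

Round 1: Lantern vs Isola — 9–16, Isola advances.
Round 2: Isola vs Fika — 9–16, Fika advances.
Round 3: Fika vs Ember — 16–9, Fika advances.
Fika survives the agenda.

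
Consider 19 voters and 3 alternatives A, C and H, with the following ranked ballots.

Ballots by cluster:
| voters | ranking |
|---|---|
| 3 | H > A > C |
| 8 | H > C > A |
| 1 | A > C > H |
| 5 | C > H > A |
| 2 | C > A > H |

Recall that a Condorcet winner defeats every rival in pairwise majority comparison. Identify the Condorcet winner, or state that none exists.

Pairwise majorities:
A vs C: C, 15–4.
A vs H: H, 16–3.
C–H: H 11–8.
H wins every pairwise contest, so H is the Condorcet winner.

H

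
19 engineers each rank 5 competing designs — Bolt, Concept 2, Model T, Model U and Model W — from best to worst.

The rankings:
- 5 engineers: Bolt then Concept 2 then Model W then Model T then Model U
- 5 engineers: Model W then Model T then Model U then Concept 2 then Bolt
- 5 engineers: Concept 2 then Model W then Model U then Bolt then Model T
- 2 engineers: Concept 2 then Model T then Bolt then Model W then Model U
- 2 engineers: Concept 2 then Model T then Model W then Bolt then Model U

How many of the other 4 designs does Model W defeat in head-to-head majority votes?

Model W against each rival (19 engineers):
Model W vs Bolt: 12 to 7, Model W.
Model W vs Concept 2: 5 for Model W, 14 for Concept 2 — Concept 2 by 14–5.
Model W vs Model T: 5+5+5 = 15 for Model W, 4 for Model T — Model W by 15–4.
Model W vs Model U: Model W is ranked higher on 5+5+5+2+2 = 19 ballots, Model U on 0. Model W wins 19–0.
Model W beats Bolt, Model T, Model U; loses to Concept 2 — 3 pairwise wins.

3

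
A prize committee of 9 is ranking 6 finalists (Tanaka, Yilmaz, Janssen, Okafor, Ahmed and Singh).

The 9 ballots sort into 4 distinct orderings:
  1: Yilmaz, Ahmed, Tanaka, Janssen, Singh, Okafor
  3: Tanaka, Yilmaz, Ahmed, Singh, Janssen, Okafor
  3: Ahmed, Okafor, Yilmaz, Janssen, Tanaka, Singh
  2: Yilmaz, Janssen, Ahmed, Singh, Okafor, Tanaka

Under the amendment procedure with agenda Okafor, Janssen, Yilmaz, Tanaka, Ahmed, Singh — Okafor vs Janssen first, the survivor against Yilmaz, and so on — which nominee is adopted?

Yilmaz

Round 1: Okafor vs Janssen — 3–6, Janssen advances.
Round 2: Janssen vs Yilmaz — 0–9, Yilmaz advances.
Round 3: Yilmaz vs Tanaka — 6–3, Yilmaz advances.
Round 4: Yilmaz vs Ahmed — 6–3, Yilmaz advances.
Round 5: Yilmaz vs Singh — 9–0, Yilmaz advances.
Yilmaz survives the agenda.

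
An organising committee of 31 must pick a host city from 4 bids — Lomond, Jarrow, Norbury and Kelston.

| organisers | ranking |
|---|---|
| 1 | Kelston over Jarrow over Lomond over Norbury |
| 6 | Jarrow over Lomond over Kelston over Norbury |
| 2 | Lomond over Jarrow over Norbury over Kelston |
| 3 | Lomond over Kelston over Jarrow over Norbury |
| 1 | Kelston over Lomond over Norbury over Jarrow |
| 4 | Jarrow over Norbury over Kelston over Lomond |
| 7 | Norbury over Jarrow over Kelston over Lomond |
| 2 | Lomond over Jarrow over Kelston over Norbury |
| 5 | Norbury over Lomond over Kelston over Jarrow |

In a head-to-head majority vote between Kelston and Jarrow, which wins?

Ballots ranking Kelston above Jarrow: 1 + 3 + 1 + 5 = 10.
Ballots ranking Jarrow above Kelston: 31 − 10 = 21.
Jarrow wins the head-to-head 21–10.

Jarrow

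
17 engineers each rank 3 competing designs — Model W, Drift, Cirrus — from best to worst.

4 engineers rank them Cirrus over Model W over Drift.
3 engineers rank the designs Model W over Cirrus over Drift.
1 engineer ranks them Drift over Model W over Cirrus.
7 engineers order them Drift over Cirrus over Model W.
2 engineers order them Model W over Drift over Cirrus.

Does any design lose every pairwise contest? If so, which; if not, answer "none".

Head-to-head results (17 engineers):
Model W vs Drift: 4+3+2 = 9 for Model W, 8 for Drift — Model W by 9–8.
Model W vs Cirrus: 3+1+2 = 6 for Model W, 11 for Cirrus — Cirrus by 11–6.
Drift vs Cirrus: Drift wins 10–7.
Every design wins at least one matchup (Model W beats Drift; Drift beats Cirrus; Cirrus beats Model W), so there is no Condorcet loser.

none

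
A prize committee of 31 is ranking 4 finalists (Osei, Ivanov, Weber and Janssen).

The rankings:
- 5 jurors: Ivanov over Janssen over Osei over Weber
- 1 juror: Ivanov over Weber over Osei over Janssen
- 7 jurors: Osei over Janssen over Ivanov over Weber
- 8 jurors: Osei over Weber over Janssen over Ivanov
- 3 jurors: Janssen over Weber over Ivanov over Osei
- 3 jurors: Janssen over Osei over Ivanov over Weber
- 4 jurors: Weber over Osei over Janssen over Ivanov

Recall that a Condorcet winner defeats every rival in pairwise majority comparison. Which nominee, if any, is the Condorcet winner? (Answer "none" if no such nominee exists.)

Check each pair by majority over 31 ballots:
Osei vs Ivanov: Osei, 22–9.
Osei vs Weber: Osei wins 23–8.
Osei vs Janssen: Osei, 20–11.
Ivanov vs Weber: Ivanov wins 16–15.
Ivanov–Janssen: Janssen 25–6.
Weber vs Janssen: Janssen, 18–13.
Only Osei has no losses; Osei is the Condorcet winner.

Osei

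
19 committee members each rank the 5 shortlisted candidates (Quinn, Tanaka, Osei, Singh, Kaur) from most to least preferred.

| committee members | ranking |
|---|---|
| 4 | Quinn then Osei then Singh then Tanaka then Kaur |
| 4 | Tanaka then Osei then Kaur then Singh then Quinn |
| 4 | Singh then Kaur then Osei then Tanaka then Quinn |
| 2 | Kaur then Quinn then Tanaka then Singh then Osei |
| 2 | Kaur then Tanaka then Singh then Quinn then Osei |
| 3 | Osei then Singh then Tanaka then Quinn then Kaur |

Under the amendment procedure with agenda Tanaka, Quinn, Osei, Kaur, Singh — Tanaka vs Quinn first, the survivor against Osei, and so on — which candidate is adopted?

Osei

Round 1: Tanaka vs Quinn — 13–6, Tanaka advances.
Round 2: Tanaka vs Osei — 8–11, Osei advances.
Round 3: Osei vs Kaur — 11–8, Osei advances.
Round 4: Osei vs Singh — 11–8, Osei advances.
Osei survives the agenda.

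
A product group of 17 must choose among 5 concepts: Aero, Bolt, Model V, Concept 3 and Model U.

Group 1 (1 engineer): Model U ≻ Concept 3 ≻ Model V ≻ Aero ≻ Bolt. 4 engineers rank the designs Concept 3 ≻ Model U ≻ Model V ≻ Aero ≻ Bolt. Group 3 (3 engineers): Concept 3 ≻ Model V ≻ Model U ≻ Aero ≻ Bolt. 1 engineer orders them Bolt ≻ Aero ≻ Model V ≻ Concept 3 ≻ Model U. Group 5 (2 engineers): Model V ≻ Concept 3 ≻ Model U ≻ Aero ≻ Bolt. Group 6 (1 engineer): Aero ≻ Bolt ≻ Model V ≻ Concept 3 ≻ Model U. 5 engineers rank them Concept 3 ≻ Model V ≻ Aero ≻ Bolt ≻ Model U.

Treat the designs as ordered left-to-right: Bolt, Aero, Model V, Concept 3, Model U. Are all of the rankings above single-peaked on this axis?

Axis positions: Bolt=1, Aero=2, Model V=3, Concept 3=4, Model U=5.
Group 1 (peak Model U at position 5): ranking walks positions 5-4-3-2-1, expanding outward from the peak — single-peaked.
Group 2 (peak Concept 3 at position 4): ranking walks positions 4-5-3-2-1, expanding outward from the peak — single-peaked.
Group 3 (peak Concept 3 at position 4): ranking walks positions 4-3-5-2-1, expanding outward from the peak — single-peaked.
Group 4 (peak Bolt at position 1): ranking walks positions 1-2-3-4-5, expanding outward from the peak — single-peaked.
Group 5 (peak Model V at position 3): ranking walks positions 3-4-5-2-1, expanding outward from the peak — single-peaked.
Group 6 (peak Aero at position 2): ranking walks positions 2-1-3-4-5, expanding outward from the peak — single-peaked.
Group 7 (peak Concept 3 at position 4): ranking walks positions 4-3-2-1-5, expanding outward from the peak — single-peaked.
Every ranking is single-peaked on this axis.

yes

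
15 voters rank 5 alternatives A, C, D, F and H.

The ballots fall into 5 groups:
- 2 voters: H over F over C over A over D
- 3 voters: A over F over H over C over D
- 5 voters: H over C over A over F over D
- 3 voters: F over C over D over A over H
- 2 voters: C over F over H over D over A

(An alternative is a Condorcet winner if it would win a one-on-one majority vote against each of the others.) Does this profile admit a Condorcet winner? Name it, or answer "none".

Check each pair by majority over 15 ballots:
A–C: C 12–3.
A–D: A 10–5.
A vs F: 8 to 7, A.
A vs H: A preferred on 3+3 = 6 ballots; H wins 9–6.
C vs D: C preferred on 2+3+5+3+2 = 15 ballots; C wins 15–0.
C vs F: 5+2 = 7 for C, 8 for F — F by 8–7.
C vs H: C is ranked higher on 3+2 = 5 ballots, H on 10. H wins 10–5.
D vs F: D is ranked higher on 0 ballots, F on 15. F wins 15–0.
D vs H: D is ranked higher on 3 ballots, H on 12. H wins 12–3.
F–H: F 8–7.
Every alternative loses at least once (A loses to C; C loses to F; D loses to A; F loses to A; H loses to F). The majority relation contains the cycle A > F > C > A, so there is no Condorcet winner.

none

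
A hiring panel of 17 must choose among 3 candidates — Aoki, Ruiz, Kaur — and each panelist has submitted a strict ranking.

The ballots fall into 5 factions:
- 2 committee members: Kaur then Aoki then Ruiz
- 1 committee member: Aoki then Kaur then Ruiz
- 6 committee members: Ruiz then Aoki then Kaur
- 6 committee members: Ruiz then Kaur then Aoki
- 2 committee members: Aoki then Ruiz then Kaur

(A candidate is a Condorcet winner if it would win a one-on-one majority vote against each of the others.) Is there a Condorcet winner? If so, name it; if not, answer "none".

Ruiz

Head-to-head results (17 committee members):
Aoki vs Ruiz: Aoki is ranked higher on 2+1+2 = 5 ballots, Ruiz on 12. Ruiz wins 12–5.
Aoki vs Kaur: Aoki preferred on 1+6+2 = 9 ballots; Aoki wins 9–8.
Ruiz vs Kaur: Ruiz, 14–3.
Ruiz defeats every rival head-to-head and is the Condorcet winner.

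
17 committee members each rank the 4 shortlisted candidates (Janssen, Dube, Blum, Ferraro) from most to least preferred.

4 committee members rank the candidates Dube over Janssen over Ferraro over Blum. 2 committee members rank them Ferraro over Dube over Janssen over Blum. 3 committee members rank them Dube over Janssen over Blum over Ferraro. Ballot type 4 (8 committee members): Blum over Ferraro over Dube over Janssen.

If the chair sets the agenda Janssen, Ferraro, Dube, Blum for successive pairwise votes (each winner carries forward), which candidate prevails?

Round 1: Janssen vs Ferraro — 7–10, Ferraro advances.
Round 2: Ferraro vs Dube — 10–7, Ferraro advances.
Round 3: Ferraro vs Blum — 6–11, Blum advances.
Blum survives the agenda.

Blum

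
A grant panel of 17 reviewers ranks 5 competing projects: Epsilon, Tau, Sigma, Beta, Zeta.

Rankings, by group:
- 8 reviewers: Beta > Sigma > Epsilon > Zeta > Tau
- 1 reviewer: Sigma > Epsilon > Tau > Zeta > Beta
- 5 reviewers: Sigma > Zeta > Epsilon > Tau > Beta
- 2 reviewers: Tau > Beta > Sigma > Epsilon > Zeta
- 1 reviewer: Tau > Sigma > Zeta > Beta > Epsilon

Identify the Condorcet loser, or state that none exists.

none

Pairwise majorities:
Epsilon–Tau: Epsilon 14–3.
Epsilon vs Sigma: Sigma, 17–0.
Epsilon vs Beta: 6 to 11, Beta.
Epsilon vs Zeta: Epsilon, 11–6.
Tau vs Sigma: Sigma wins 14–3.
Tau vs Beta: Tau preferred on 1+5+2+1 = 9 ballots; Tau wins 9–8.
Tau vs Zeta: 1+2+1 = 4 for Tau, 13 for Zeta — Zeta by 13–4.
Sigma vs Beta: Beta, 10–7.
Sigma vs Zeta: 8+1+5+2+1 = 17 for Sigma, 0 for Zeta — Sigma by 17–0.
Beta vs Zeta: Beta preferred on 8+2 = 10 ballots; Beta wins 10–7.
Each project has at least one pairwise win (Epsilon beats Tau; Tau beats Beta; Sigma beats Epsilon; Beta beats Epsilon; Zeta beats Tau) — no Condorcet loser.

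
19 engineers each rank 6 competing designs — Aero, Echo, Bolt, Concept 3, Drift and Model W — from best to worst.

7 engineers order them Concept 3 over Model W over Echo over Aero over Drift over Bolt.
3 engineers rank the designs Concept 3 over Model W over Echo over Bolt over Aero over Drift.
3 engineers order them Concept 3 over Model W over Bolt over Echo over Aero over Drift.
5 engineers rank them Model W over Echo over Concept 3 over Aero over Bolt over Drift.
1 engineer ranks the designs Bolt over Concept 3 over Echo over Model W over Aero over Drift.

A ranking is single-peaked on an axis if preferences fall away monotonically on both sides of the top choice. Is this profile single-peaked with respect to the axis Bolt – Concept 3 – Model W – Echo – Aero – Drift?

no

Axis positions: Bolt=1, Concept 3=2, Model W=3, Echo=4, Aero=5, Drift=6.
Cluster 1 (peak Concept 3 at position 2): ranking walks positions 2-3-4-5-6-1, expanding outward from the peak — single-peaked.
Cluster 2 (peak Concept 3 at position 2): ranking walks positions 2-3-4-1-5-6, expanding outward from the peak — single-peaked.
Cluster 3 (peak Concept 3 at position 2): ranking walks positions 2-3-1-4-5-6, expanding outward from the peak — single-peaked.
Cluster 4 (peak Model W at position 3): ranking walks positions 3-4-2-5-1-6, expanding outward from the peak — single-peaked.
Cluster 5: ranking walks positions 1-2-4-3-5-6; Echo is ranked above Model W even though Model W lies between Echo and the peak Bolt on the axis — preferences dip and rise again. Not single-peaked.
Cluster 5 violates single-peakedness, so the profile is not single-peaked on this axis.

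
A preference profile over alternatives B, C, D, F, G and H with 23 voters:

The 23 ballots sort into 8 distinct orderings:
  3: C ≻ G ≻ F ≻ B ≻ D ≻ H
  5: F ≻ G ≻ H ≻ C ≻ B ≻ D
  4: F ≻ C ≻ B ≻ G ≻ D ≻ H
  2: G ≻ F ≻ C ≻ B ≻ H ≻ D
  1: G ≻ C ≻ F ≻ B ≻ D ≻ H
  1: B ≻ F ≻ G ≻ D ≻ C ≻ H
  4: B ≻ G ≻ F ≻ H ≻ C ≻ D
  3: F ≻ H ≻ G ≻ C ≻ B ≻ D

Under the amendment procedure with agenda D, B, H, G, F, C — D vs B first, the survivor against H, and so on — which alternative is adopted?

F

Round 1: D vs B — 0–23, B advances.
Round 2: B vs H — 15–8, B advances.
Round 3: B vs G — 9–14, G advances.
Round 4: G vs F — 10–13, F advances.
Round 5: F vs C — 19–4, F advances.
The agenda winner is F.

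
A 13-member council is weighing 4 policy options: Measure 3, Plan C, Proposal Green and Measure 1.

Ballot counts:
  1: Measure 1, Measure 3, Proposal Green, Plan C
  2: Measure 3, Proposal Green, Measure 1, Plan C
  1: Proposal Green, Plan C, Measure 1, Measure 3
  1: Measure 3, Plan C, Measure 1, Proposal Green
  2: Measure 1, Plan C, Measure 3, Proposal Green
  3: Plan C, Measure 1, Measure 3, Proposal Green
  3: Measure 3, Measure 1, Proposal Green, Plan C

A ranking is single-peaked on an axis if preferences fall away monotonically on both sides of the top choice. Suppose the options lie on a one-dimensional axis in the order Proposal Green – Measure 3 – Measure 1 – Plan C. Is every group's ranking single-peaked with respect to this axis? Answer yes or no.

Axis positions: Proposal Green=1, Measure 3=2, Measure 1=3, Plan C=4.
Group 1 (peak Measure 1 at position 3): ranking walks positions 3-2-1-4, expanding outward from the peak — single-peaked.
Group 2 (peak Measure 3 at position 2): ranking walks positions 2-1-3-4, expanding outward from the peak — single-peaked.
Group 3: ranking walks positions 1-4-3-2; Plan C is ranked above Measure 3 even though Measure 3 lies between Plan C and the peak Proposal Green on the axis — preferences dip and rise again. Not single-peaked.
Group 4: ranking walks positions 2-4-3-1; Plan C is ranked above Measure 1 even though Measure 1 lies between Plan C and the peak Measure 3 on the axis — preferences dip and rise again. Not single-peaked.
Group 5 (peak Measure 1 at position 3): ranking walks positions 3-4-2-1, expanding outward from the peak — single-peaked.
Group 6 (peak Plan C at position 4): ranking walks positions 4-3-2-1, expanding outward from the peak — single-peaked.
Group 7 (peak Measure 3 at position 2): ranking walks positions 2-3-1-4, expanding outward from the peak — single-peaked.
Group 3 violates single-peakedness, so the profile is not single-peaked on this axis.

no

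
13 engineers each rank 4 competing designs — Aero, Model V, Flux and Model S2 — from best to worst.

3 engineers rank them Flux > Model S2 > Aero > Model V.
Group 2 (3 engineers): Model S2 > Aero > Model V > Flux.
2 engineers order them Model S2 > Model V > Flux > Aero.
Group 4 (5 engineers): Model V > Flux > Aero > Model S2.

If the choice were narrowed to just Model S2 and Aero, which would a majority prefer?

Model S2

Ballots ranking Model S2 above Aero: 3 + 3 + 2 = 8.
Ballots ranking Aero above Model S2: 13 − 8 = 5.
Model S2 wins the head-to-head 8–5.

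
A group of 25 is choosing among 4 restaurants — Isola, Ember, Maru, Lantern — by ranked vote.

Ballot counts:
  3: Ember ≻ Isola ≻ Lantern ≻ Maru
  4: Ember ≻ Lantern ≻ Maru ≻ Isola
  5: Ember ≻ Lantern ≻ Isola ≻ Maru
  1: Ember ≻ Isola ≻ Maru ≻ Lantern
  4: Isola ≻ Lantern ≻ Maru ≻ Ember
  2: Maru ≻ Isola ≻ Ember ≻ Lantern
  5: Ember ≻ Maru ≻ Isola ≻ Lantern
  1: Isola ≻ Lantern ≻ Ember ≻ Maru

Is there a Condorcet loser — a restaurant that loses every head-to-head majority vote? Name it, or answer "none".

Maru

Head-to-head results (25 friends):
Isola vs Ember: Ember wins 18–7.
Isola vs Maru: Isola wins 14–11.
Isola–Lantern: Isola 16–9.
Ember vs Maru: Ember is ranked higher on 3+4+5+1+5+1 = 19 ballots, Maru on 6. Ember wins 19–6.
Ember–Lantern: Ember 20–5.
Maru vs Lantern: Lantern wins 17–8.
Maru is beaten in every head-to-head and is the Condorcet loser.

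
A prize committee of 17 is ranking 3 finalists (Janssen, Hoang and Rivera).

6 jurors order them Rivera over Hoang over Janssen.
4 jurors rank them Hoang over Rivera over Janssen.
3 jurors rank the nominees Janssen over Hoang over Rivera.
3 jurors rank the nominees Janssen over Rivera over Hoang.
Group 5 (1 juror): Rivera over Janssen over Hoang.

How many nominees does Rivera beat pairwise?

Rivera against each rival (17 jurors):
Rivera vs Janssen: Rivera, 11–6.
Rivera vs Hoang: Rivera wins 10–7.
Rivera beats Janssen, Hoang — 2 pairwise wins.

2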